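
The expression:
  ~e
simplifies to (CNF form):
~e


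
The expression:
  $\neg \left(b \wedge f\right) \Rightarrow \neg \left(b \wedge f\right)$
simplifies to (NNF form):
$\text{True}$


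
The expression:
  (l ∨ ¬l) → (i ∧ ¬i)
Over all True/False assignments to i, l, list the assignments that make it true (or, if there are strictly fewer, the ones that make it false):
is never true.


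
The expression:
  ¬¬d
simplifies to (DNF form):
d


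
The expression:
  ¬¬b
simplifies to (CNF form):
b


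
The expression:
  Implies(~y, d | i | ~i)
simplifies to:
True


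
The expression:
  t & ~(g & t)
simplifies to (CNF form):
t & ~g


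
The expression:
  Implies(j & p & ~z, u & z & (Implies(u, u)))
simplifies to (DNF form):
z | ~j | ~p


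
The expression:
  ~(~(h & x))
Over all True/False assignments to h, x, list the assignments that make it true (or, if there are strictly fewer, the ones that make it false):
is true only for:
  h=True, x=True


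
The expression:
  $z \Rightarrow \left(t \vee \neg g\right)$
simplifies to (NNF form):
$t \vee \neg g \vee \neg z$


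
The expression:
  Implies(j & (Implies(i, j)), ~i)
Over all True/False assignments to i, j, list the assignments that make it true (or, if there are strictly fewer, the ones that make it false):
is false only for:
  i=True, j=True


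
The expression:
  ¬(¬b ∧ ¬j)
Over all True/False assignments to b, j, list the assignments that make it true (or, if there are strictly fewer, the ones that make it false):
is false only for:
  b=False, j=False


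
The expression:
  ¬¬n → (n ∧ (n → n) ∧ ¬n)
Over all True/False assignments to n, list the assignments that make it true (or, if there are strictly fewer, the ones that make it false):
is true only for:
  n=False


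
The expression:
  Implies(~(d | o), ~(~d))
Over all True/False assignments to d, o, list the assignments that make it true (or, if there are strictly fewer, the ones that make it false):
is false only for:
  d=False, o=False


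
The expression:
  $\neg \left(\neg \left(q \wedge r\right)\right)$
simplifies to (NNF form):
$q \wedge r$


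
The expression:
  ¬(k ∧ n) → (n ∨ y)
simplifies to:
n ∨ y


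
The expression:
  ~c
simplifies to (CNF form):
~c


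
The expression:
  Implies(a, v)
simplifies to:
v | ~a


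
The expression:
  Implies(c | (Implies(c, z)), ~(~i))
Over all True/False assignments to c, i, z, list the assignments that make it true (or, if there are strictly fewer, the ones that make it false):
is true only for:
  c=False, i=True, z=False;
  c=False, i=True, z=True;
  c=True, i=True, z=False;
  c=True, i=True, z=True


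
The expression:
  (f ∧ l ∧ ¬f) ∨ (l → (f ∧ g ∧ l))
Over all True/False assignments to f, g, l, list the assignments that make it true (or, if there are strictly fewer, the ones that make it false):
is false only for:
  f=False, g=False, l=True;
  f=False, g=True, l=True;
  f=True, g=False, l=True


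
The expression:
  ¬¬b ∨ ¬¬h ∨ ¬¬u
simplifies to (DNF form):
b ∨ h ∨ u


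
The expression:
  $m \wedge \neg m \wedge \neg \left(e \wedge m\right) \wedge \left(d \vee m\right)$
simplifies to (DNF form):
$\text{False}$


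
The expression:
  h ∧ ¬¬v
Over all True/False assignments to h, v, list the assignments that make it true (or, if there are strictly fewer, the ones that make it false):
is true only for:
  h=True, v=True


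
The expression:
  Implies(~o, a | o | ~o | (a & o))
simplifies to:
True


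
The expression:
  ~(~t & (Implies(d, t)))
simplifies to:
d | t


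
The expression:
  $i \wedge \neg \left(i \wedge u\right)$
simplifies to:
$i \wedge \neg u$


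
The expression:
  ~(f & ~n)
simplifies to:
n | ~f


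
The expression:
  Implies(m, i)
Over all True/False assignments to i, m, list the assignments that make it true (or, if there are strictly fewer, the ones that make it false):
is false only for:
  i=False, m=True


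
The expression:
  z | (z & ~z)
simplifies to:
z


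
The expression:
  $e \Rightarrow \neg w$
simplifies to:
$\neg e \vee \neg w$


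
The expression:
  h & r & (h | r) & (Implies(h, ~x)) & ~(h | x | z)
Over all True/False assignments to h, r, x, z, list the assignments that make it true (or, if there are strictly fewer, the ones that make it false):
is never true.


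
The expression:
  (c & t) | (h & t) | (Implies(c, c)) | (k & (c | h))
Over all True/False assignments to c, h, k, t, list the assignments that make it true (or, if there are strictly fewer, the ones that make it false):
is always true.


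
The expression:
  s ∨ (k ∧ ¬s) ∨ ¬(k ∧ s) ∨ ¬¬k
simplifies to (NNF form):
True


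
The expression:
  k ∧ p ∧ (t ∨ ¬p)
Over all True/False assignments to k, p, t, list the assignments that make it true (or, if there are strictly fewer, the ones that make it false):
is true only for:
  k=True, p=True, t=True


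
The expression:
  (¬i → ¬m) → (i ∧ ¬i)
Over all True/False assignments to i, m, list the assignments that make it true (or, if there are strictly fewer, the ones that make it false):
is true only for:
  i=False, m=True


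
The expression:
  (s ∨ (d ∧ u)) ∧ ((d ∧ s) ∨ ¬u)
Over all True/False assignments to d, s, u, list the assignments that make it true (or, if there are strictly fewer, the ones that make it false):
is true only for:
  d=False, s=True, u=False;
  d=True, s=True, u=False;
  d=True, s=True, u=True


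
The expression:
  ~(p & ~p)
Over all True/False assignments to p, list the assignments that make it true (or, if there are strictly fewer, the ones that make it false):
is always true.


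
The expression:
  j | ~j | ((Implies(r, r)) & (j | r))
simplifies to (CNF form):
True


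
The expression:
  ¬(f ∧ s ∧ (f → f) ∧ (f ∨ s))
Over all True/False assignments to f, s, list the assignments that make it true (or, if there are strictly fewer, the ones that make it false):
is false only for:
  f=True, s=True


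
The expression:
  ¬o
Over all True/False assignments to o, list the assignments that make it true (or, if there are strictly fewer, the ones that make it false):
is true only for:
  o=False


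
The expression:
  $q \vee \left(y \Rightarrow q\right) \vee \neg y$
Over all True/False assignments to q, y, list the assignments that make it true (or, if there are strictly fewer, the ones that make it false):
is false only for:
  q=False, y=True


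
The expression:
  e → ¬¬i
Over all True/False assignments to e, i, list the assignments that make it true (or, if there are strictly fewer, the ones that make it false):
is false only for:
  e=True, i=False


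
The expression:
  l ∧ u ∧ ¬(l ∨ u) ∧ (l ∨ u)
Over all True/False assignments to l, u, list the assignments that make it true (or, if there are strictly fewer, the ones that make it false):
is never true.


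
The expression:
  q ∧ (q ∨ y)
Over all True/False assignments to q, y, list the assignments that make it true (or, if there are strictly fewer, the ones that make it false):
is true only for:
  q=True, y=False;
  q=True, y=True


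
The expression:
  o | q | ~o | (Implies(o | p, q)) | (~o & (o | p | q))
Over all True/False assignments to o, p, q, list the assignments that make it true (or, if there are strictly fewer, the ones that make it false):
is always true.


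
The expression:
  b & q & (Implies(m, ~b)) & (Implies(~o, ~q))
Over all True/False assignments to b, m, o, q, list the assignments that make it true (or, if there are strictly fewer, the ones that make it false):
is true only for:
  b=True, m=False, o=True, q=True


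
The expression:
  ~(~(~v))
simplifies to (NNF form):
~v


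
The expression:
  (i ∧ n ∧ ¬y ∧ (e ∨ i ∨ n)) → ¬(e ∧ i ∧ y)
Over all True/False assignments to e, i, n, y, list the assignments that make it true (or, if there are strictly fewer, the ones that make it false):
is always true.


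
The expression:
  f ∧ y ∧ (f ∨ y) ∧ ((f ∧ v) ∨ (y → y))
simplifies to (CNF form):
f ∧ y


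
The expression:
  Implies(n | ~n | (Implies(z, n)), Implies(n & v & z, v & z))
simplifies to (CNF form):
True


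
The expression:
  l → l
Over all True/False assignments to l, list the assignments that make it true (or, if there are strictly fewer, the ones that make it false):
is always true.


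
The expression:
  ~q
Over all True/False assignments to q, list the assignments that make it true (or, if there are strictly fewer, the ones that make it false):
is true only for:
  q=False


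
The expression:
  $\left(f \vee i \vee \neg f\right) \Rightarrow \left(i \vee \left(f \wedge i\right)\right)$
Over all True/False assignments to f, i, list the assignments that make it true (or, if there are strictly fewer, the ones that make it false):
is true only for:
  f=False, i=True;
  f=True, i=True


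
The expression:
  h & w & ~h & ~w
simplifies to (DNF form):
False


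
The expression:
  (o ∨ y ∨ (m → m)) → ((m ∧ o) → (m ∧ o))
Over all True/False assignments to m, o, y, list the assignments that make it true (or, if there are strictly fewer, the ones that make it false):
is always true.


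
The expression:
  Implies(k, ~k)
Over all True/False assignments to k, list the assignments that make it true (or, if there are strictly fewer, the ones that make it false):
is true only for:
  k=False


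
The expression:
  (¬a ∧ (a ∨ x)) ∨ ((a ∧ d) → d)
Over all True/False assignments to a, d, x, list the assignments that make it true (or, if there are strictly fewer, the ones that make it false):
is always true.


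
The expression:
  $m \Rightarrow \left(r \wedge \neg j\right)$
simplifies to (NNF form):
$\left(r \wedge \neg j\right) \vee \neg m$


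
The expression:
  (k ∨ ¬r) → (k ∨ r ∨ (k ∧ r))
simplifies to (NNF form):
k ∨ r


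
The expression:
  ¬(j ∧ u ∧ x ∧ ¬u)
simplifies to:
True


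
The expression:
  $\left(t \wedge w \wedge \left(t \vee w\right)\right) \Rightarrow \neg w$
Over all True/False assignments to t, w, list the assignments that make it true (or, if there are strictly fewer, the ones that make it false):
is false only for:
  t=True, w=True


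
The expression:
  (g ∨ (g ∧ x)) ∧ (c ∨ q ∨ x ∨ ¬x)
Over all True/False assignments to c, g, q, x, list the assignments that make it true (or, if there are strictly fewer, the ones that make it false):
is true only for:
  c=False, g=True, q=False, x=False;
  c=False, g=True, q=False, x=True;
  c=False, g=True, q=True, x=False;
  c=False, g=True, q=True, x=True;
  c=True, g=True, q=False, x=False;
  c=True, g=True, q=False, x=True;
  c=True, g=True, q=True, x=False;
  c=True, g=True, q=True, x=True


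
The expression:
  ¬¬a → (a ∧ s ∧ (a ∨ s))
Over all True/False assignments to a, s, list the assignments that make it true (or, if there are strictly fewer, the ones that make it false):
is false only for:
  a=True, s=False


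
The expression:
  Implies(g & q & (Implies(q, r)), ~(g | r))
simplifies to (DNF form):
~g | ~q | ~r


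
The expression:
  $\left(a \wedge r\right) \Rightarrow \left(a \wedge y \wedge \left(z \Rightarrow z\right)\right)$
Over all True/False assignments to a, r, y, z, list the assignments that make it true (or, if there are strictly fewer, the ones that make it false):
is false only for:
  a=True, r=True, y=False, z=False;
  a=True, r=True, y=False, z=True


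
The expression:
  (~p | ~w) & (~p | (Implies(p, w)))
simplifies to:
~p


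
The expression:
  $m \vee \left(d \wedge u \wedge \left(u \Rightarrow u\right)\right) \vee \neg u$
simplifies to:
$d \vee m \vee \neg u$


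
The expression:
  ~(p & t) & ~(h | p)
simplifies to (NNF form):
~h & ~p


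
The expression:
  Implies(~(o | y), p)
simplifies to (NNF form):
o | p | y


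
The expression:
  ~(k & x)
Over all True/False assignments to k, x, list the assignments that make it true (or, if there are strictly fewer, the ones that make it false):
is false only for:
  k=True, x=True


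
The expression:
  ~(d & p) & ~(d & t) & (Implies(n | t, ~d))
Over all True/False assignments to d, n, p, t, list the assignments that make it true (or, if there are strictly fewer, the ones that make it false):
is false only for:
  d=True, n=False, p=False, t=True;
  d=True, n=False, p=True, t=False;
  d=True, n=False, p=True, t=True;
  d=True, n=True, p=False, t=False;
  d=True, n=True, p=False, t=True;
  d=True, n=True, p=True, t=False;
  d=True, n=True, p=True, t=True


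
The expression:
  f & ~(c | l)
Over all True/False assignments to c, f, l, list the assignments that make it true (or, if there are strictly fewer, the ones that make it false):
is true only for:
  c=False, f=True, l=False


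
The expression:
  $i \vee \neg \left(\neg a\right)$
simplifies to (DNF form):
$a \vee i$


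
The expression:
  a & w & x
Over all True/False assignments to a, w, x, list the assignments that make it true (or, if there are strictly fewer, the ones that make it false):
is true only for:
  a=True, w=True, x=True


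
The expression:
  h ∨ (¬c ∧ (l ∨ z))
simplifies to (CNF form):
(h ∨ ¬c) ∧ (h ∨ l ∨ z)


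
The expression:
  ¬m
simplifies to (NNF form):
¬m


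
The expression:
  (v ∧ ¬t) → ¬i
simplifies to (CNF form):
t ∨ ¬i ∨ ¬v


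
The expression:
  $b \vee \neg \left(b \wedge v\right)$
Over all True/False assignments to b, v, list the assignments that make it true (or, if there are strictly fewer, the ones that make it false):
is always true.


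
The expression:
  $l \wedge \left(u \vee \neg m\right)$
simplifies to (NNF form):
$l \wedge \left(u \vee \neg m\right)$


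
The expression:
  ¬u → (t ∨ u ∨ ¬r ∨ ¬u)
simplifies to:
True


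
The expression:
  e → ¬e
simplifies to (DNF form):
¬e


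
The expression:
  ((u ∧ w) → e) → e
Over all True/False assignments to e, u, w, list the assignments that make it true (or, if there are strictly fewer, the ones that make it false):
is false only for:
  e=False, u=False, w=False;
  e=False, u=False, w=True;
  e=False, u=True, w=False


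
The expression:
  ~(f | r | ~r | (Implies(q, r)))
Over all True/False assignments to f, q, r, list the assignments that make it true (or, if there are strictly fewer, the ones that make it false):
is never true.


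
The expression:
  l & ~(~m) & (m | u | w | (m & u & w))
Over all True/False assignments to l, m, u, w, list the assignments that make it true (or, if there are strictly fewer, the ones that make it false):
is true only for:
  l=True, m=True, u=False, w=False;
  l=True, m=True, u=False, w=True;
  l=True, m=True, u=True, w=False;
  l=True, m=True, u=True, w=True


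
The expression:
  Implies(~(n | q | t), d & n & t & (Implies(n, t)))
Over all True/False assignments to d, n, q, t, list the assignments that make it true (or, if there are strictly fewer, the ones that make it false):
is false only for:
  d=False, n=False, q=False, t=False;
  d=True, n=False, q=False, t=False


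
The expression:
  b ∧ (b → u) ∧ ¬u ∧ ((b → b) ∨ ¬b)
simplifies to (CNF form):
False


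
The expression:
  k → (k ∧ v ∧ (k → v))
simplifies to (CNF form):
v ∨ ¬k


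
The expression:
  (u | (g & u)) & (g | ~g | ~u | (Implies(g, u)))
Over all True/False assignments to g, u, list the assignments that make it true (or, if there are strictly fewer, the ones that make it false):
is true only for:
  g=False, u=True;
  g=True, u=True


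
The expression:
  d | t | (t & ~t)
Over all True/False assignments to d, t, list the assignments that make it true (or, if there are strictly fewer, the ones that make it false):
is false only for:
  d=False, t=False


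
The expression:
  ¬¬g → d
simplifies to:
d ∨ ¬g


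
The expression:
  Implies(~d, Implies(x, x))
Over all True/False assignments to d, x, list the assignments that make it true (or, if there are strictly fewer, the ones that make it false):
is always true.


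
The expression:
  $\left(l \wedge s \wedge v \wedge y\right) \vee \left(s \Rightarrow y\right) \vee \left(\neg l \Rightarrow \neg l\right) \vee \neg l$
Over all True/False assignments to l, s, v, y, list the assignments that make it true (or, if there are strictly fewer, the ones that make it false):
is always true.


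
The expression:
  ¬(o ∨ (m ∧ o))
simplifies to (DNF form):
¬o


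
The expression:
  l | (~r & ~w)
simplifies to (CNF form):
(l | ~r) & (l | ~w)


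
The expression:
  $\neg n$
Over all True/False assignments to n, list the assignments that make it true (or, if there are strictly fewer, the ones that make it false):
is true only for:
  n=False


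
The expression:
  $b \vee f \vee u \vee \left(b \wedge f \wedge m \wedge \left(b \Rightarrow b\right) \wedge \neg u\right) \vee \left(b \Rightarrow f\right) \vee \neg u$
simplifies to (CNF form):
$\text{True}$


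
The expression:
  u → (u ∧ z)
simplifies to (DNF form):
z ∨ ¬u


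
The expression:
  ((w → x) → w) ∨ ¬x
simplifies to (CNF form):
w ∨ ¬x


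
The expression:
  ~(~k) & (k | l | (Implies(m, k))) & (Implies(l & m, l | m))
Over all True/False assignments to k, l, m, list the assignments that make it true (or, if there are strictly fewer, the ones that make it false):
is true only for:
  k=True, l=False, m=False;
  k=True, l=False, m=True;
  k=True, l=True, m=False;
  k=True, l=True, m=True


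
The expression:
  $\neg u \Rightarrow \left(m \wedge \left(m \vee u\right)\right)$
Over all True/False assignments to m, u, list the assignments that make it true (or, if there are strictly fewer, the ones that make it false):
is false only for:
  m=False, u=False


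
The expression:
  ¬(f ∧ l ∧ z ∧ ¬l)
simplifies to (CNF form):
True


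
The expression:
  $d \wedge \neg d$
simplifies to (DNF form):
$\text{False}$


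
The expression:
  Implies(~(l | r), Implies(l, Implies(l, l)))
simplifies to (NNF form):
True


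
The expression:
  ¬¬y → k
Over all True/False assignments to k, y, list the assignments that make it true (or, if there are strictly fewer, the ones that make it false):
is false only for:
  k=False, y=True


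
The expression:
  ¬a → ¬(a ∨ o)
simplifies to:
a ∨ ¬o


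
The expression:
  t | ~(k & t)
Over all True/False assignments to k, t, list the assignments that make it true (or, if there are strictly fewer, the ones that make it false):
is always true.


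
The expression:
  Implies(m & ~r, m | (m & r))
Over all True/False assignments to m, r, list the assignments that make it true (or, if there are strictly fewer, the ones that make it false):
is always true.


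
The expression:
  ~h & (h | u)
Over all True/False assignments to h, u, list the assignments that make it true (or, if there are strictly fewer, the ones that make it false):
is true only for:
  h=False, u=True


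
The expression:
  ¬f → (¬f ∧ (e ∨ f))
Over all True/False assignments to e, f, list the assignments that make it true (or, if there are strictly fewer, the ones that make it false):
is false only for:
  e=False, f=False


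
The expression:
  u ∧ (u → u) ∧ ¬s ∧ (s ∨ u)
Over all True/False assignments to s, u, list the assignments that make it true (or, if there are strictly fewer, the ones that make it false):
is true only for:
  s=False, u=True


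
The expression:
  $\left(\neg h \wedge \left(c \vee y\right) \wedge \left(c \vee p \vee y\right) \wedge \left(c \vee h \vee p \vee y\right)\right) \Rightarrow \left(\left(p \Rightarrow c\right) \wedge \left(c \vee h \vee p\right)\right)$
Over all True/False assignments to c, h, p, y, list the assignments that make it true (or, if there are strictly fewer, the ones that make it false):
is false only for:
  c=False, h=False, p=False, y=True;
  c=False, h=False, p=True, y=True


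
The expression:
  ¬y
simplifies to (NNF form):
¬y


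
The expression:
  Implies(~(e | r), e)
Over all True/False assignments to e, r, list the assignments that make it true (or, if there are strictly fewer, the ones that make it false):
is false only for:
  e=False, r=False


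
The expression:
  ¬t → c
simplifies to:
c ∨ t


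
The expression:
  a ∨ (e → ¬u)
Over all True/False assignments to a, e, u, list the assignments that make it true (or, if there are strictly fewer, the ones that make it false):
is false only for:
  a=False, e=True, u=True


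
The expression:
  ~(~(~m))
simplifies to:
~m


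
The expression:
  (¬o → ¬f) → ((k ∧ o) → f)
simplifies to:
f ∨ ¬k ∨ ¬o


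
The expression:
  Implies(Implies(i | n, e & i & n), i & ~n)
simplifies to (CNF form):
(i | n) & (~e | ~i | ~n)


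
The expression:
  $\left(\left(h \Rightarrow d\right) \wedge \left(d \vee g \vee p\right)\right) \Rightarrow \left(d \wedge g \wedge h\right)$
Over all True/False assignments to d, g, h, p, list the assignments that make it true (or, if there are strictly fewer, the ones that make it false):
is true only for:
  d=False, g=False, h=False, p=False;
  d=False, g=False, h=True, p=False;
  d=False, g=False, h=True, p=True;
  d=False, g=True, h=True, p=False;
  d=False, g=True, h=True, p=True;
  d=True, g=True, h=True, p=False;
  d=True, g=True, h=True, p=True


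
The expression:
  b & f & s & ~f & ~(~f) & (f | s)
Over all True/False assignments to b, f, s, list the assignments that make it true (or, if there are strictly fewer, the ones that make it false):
is never true.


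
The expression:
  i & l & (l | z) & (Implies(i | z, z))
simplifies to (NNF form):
i & l & z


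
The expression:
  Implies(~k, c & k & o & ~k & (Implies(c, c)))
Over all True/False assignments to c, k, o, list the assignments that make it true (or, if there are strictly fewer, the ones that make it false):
is true only for:
  c=False, k=True, o=False;
  c=False, k=True, o=True;
  c=True, k=True, o=False;
  c=True, k=True, o=True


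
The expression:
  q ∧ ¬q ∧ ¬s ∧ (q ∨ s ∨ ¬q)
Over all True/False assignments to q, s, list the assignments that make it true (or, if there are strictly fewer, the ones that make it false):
is never true.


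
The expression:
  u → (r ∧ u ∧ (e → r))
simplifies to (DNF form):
r ∨ ¬u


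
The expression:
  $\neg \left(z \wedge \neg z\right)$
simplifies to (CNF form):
$\text{True}$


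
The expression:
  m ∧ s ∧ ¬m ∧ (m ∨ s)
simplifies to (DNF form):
False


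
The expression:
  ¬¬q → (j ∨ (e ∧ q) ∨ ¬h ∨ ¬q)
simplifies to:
e ∨ j ∨ ¬h ∨ ¬q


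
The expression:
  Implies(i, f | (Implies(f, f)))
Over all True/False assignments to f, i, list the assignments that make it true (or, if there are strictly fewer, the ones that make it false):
is always true.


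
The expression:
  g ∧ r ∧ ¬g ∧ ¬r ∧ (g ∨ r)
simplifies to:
False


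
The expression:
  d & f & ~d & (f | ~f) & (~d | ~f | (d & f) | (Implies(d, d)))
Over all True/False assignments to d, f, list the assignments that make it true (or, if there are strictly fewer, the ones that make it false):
is never true.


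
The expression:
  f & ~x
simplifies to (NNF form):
f & ~x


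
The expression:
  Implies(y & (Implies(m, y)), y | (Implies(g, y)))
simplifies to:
True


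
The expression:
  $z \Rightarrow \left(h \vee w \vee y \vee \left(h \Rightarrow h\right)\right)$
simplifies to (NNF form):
$\text{True}$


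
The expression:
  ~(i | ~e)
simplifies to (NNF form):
e & ~i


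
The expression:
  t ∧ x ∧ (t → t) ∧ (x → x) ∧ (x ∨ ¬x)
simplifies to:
t ∧ x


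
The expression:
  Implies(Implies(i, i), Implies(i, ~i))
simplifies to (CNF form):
~i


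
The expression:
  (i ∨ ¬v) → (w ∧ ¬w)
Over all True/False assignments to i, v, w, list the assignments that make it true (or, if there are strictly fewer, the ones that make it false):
is true only for:
  i=False, v=True, w=False;
  i=False, v=True, w=True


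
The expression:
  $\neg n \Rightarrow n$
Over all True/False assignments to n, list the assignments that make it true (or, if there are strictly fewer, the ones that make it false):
is true only for:
  n=True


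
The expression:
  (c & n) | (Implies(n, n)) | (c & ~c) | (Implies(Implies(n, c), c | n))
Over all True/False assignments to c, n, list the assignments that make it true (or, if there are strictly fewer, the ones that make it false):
is always true.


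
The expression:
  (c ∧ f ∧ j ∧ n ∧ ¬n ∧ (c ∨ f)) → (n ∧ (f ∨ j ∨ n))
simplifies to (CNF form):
True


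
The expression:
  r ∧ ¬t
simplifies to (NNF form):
r ∧ ¬t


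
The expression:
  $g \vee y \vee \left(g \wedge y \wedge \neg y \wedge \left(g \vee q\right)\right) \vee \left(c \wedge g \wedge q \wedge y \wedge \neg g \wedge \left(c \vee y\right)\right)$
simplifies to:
$g \vee y$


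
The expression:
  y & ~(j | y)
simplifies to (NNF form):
False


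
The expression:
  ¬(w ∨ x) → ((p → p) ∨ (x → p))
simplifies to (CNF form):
True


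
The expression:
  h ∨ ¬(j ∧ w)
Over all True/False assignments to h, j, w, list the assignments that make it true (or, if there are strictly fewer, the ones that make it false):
is false only for:
  h=False, j=True, w=True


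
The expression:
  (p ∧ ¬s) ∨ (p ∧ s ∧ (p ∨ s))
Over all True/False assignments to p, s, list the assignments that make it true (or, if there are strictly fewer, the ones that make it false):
is true only for:
  p=True, s=False;
  p=True, s=True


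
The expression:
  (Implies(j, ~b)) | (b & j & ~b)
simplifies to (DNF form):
~b | ~j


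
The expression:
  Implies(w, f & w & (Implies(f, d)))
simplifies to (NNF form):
~w | (d & f)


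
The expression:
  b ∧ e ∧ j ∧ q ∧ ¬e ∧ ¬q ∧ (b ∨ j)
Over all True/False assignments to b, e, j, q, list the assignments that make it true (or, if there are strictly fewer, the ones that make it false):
is never true.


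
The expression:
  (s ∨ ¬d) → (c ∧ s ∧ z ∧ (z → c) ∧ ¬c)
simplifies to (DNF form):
d ∧ ¬s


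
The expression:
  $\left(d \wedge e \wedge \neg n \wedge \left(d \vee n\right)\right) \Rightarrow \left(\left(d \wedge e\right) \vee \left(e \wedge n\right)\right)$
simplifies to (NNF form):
$\text{True}$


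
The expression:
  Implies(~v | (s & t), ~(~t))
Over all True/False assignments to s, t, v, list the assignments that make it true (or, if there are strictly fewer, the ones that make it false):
is false only for:
  s=False, t=False, v=False;
  s=True, t=False, v=False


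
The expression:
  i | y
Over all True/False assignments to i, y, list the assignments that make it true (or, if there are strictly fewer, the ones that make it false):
is false only for:
  i=False, y=False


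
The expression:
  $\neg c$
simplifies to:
$\neg c$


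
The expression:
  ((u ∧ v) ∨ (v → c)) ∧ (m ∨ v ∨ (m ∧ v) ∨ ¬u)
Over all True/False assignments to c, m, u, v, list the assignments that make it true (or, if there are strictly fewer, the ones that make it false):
is false only for:
  c=False, m=False, u=False, v=True;
  c=False, m=False, u=True, v=False;
  c=False, m=True, u=False, v=True;
  c=True, m=False, u=True, v=False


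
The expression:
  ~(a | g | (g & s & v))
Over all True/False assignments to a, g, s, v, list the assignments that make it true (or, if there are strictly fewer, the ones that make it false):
is true only for:
  a=False, g=False, s=False, v=False;
  a=False, g=False, s=False, v=True;
  a=False, g=False, s=True, v=False;
  a=False, g=False, s=True, v=True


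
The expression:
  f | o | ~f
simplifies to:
True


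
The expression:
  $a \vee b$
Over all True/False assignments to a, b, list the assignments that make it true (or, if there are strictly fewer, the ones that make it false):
is false only for:
  a=False, b=False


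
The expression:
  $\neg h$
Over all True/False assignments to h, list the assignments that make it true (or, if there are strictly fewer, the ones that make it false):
is true only for:
  h=False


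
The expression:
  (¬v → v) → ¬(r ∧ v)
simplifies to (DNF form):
¬r ∨ ¬v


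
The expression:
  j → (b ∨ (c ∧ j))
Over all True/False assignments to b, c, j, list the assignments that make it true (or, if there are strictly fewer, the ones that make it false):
is false only for:
  b=False, c=False, j=True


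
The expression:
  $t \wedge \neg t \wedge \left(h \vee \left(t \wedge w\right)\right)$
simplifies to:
$\text{False}$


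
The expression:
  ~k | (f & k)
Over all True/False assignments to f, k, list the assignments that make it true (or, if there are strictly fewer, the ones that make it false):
is false only for:
  f=False, k=True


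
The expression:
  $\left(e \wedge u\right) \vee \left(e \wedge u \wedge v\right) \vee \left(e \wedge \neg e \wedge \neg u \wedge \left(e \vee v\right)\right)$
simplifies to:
$e \wedge u$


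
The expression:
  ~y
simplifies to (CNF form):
~y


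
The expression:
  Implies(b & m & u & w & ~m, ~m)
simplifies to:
True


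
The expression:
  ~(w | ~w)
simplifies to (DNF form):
False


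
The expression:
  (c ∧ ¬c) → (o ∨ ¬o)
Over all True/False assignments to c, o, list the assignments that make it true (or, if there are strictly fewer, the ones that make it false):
is always true.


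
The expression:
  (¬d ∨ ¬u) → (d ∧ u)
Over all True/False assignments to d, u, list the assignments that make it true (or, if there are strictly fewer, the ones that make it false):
is true only for:
  d=True, u=True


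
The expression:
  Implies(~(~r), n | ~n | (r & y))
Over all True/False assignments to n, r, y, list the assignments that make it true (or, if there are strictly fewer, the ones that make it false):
is always true.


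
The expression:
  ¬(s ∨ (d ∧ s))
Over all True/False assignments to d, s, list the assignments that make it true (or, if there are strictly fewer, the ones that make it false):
is true only for:
  d=False, s=False;
  d=True, s=False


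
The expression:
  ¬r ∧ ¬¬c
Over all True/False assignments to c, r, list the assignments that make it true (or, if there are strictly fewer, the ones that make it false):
is true only for:
  c=True, r=False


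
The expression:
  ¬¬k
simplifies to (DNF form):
k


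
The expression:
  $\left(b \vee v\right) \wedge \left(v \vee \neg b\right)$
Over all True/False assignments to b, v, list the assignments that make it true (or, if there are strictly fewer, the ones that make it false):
is true only for:
  b=False, v=True;
  b=True, v=True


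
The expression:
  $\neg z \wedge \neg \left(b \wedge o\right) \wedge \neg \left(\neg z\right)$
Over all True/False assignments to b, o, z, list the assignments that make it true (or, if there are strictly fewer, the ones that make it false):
is never true.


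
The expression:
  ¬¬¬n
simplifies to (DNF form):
¬n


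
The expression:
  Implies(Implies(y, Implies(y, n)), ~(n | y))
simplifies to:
~n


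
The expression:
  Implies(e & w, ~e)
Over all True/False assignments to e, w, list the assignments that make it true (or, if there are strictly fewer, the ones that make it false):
is false only for:
  e=True, w=True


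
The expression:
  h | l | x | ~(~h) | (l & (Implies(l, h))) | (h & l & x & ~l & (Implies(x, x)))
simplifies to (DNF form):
h | l | x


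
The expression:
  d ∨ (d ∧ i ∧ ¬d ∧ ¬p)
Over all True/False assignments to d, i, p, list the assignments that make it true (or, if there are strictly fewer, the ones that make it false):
is true only for:
  d=True, i=False, p=False;
  d=True, i=False, p=True;
  d=True, i=True, p=False;
  d=True, i=True, p=True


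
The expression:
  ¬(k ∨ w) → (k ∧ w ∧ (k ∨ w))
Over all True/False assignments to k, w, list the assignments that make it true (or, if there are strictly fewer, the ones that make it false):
is false only for:
  k=False, w=False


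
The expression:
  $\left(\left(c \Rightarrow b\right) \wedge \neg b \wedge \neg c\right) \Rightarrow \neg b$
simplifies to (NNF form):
$\text{True}$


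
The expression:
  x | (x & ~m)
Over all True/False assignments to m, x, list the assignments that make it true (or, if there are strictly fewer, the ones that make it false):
is true only for:
  m=False, x=True;
  m=True, x=True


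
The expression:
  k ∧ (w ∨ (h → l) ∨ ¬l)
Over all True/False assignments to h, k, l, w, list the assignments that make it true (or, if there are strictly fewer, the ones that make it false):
is true only for:
  h=False, k=True, l=False, w=False;
  h=False, k=True, l=False, w=True;
  h=False, k=True, l=True, w=False;
  h=False, k=True, l=True, w=True;
  h=True, k=True, l=False, w=False;
  h=True, k=True, l=False, w=True;
  h=True, k=True, l=True, w=False;
  h=True, k=True, l=True, w=True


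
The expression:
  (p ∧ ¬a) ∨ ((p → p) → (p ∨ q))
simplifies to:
p ∨ q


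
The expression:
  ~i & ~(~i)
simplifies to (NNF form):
False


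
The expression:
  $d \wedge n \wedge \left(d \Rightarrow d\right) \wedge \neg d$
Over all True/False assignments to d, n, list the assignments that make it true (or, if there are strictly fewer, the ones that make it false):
is never true.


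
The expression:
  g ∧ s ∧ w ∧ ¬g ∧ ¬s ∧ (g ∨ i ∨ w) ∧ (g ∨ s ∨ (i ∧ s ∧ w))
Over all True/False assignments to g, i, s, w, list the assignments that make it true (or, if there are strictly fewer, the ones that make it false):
is never true.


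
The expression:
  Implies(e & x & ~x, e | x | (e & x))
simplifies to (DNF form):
True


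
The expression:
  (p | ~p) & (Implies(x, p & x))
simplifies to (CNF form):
p | ~x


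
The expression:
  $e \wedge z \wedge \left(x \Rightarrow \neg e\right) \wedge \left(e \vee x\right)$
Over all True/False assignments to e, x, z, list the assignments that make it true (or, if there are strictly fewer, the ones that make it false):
is true only for:
  e=True, x=False, z=True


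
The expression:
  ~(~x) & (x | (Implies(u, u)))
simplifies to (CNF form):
x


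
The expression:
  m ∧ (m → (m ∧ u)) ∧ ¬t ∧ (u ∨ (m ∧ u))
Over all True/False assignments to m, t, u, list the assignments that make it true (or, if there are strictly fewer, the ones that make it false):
is true only for:
  m=True, t=False, u=True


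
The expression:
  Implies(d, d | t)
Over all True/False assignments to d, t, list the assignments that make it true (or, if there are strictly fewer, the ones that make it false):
is always true.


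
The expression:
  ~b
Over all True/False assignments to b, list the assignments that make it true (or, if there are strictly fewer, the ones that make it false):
is true only for:
  b=False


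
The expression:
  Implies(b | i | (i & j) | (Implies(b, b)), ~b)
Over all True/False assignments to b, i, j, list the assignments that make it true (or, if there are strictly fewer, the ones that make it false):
is true only for:
  b=False, i=False, j=False;
  b=False, i=False, j=True;
  b=False, i=True, j=False;
  b=False, i=True, j=True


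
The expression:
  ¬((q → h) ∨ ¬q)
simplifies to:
q ∧ ¬h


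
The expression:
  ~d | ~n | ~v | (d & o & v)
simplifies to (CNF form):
o | ~d | ~n | ~v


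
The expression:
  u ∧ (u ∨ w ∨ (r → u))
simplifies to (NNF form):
u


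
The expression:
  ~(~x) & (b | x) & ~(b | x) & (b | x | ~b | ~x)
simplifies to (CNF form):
False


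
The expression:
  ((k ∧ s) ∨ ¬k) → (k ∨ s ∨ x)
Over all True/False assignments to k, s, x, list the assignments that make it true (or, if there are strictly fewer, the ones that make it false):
is false only for:
  k=False, s=False, x=False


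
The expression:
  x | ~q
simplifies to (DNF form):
x | ~q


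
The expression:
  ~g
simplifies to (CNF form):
~g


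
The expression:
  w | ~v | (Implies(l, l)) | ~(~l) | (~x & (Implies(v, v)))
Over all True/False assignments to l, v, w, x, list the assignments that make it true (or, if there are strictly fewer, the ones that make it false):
is always true.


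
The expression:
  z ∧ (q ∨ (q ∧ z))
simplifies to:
q ∧ z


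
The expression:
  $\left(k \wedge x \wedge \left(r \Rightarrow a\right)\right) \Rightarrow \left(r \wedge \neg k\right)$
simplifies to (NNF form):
$\left(r \wedge \neg a\right) \vee \neg k \vee \neg x$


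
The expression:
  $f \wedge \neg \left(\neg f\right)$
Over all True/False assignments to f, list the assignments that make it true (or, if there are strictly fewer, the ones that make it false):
is true only for:
  f=True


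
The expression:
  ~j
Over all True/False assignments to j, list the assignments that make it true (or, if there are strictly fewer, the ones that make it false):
is true only for:
  j=False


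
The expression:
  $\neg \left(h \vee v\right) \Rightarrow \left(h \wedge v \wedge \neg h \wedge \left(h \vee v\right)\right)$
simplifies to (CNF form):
$h \vee v$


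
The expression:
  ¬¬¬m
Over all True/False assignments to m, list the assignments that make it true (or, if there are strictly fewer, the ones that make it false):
is true only for:
  m=False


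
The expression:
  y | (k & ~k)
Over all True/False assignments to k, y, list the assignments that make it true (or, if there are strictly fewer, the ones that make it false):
is true only for:
  k=False, y=True;
  k=True, y=True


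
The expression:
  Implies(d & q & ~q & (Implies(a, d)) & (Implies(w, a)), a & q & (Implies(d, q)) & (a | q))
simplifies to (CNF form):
True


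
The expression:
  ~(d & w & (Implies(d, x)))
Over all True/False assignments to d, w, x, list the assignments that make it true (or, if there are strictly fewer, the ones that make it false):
is false only for:
  d=True, w=True, x=True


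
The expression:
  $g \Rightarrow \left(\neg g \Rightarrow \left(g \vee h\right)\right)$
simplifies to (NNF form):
$\text{True}$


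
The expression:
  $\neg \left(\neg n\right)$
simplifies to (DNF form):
$n$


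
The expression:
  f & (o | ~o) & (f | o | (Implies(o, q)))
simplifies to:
f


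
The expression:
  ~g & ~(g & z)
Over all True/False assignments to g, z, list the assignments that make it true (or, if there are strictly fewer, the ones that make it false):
is true only for:
  g=False, z=False;
  g=False, z=True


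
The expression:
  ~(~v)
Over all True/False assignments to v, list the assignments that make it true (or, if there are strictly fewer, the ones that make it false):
is true only for:
  v=True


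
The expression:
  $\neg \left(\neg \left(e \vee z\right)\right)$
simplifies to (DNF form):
$e \vee z$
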